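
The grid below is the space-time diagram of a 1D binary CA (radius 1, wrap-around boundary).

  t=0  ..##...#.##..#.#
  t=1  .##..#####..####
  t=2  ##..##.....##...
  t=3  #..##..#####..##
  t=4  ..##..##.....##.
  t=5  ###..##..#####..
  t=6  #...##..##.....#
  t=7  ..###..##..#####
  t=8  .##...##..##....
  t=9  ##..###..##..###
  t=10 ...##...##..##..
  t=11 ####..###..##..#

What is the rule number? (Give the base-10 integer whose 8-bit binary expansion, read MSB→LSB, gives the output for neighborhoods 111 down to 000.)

47

  ### -> .   bit 7 = 0  t=1,i=6
  ##. -> .   bit 6 = 0  t=0,i=3
  #.# -> #   bit 5 = 1  t=0,i=8
  #.. -> .   bit 4 = 0  t=0,i=0
  .## -> #   bit 3 = 1  t=0,i=2
  .#. -> #   bit 2 = 1  t=0,i=7
  ..# -> #   bit 1 = 1  t=0,i=1
  ... -> #   bit 0 = 1  t=0,i=5
  bits 00101111 = 47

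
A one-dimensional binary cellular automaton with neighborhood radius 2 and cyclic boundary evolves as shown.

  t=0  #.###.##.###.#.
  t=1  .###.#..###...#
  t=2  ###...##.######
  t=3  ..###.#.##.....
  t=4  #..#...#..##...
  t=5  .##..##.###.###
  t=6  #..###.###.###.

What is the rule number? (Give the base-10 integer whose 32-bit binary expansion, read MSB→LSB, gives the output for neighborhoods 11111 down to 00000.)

  [31] ##### => .  t=2,i=0
  [30] ####. => .  t=2,i=1
  [29] ###.# => .  t=0,i=4
  [28] ###.. => #  t=1,i=10
  [27] ##.## => #  t=0,i=5
  [26] ##.#. => .  t=0,i=12
  [25] ##..# => #  t=5,i=3
  [24] ##... => #  t=1,i=11
  [23] #.### => #  t=0,i=2
  [22] #.##. => .  t=0,i=6
  [21] #.#.# => .  t=0,i=0
  [20] #.#.. => .  t=1,i=5
  [19] #..## => #  t=1,i=7
  [18] #..#. => #  t=4,i=2
  [17] #...# => #  t=1,i=12
  [16] #.... => #  t=3,i=11
  [15] .#### => .  t=2,i=10
  [14] .###. => #  t=0,i=3
  [13] .##.# => .  t=0,i=7
  [12] .##.. => .  t=3,i=9
  [11] .#.## => #  t=0,i=1
  [10] .#.#. => #  t=0,i=14
  [9] .#..# => #  t=1,i=6
  [8] .#... => .  t=4,i=4
  [7] ..### => .  t=1,i=8
  [6] ..##. => #  t=2,i=6
  [5] ..#.# => #  t=1,i=14
  [4] ..#.. => .  t=4,i=0
  [3] ...## => .  t=2,i=5
  [2] ...#. => #  t=1,i=13
  [1] ....# => #  t=3,i=0
  [0] ..... => .  t=3,i=12
  bits 00011011100011110100111001100110 = 462376550

462376550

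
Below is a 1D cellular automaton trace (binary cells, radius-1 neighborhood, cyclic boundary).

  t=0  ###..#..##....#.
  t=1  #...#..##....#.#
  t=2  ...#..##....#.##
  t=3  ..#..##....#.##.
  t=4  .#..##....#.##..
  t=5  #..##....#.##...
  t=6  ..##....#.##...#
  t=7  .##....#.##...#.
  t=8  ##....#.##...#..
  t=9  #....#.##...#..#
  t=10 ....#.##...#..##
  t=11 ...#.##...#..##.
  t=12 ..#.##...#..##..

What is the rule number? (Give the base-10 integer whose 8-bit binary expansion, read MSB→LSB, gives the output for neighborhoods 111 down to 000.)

  ### -> .   bit 7 = 0  t=0,i=1
  ##. -> .   bit 6 = 0  t=0,i=2
  #.# -> #   bit 5 = 1  t=0,i=15
  #.. -> .   bit 4 = 0  t=0,i=3
  .## -> #   bit 3 = 1  t=0,i=0
  .#. -> .   bit 2 = 0  t=0,i=5
  ..# -> #   bit 1 = 1  t=0,i=4
  ... -> .   bit 0 = 0  t=0,i=11
  bits 00101010 = 42

42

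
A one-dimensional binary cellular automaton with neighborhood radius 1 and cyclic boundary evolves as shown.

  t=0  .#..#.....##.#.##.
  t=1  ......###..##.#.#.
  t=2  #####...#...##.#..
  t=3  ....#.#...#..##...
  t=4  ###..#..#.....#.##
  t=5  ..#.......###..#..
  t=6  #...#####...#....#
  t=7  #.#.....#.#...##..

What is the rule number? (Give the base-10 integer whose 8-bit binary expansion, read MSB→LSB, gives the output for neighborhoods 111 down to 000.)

97

  ### -> .   bit 7 = 0  t=1,i=7
  ##. -> #   bit 6 = 1  t=0,i=11
  #.# -> #   bit 5 = 1  t=0,i=12
  #.. -> .   bit 4 = 0  t=0,i=2
  .## -> .   bit 3 = 0  t=0,i=10
  .#. -> .   bit 2 = 0  t=0,i=1
  ..# -> .   bit 1 = 0  t=0,i=0
  ... -> #   bit 0 = 1  t=0,i=6
  bits 01100001 = 97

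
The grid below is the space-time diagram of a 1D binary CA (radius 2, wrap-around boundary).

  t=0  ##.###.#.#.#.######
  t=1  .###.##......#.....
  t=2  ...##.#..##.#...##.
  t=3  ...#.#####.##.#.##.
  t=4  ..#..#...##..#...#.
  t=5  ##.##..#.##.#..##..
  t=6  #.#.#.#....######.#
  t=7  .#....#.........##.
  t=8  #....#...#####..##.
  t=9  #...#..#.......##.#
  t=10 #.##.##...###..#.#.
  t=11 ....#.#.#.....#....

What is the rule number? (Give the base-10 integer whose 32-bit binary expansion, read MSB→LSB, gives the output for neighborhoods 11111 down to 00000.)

  [31] ##### => .  t=0,i=15
  [30] ####. => .  t=0,i=0
  [29] ###.# => #  t=0,i=1
  [28] ###.. => .  t=8,i=13
  [27] ##.## => #  t=0,i=2
  [26] ##.#. => #  t=0,i=6
  [25] ##..# => .  t=4,i=11
  [24] ##... => .  t=1,i=7
  [23] #.### => #  t=0,i=3
  [22] #.##. => .  t=1,i=5
  [21] #.#.# => .  t=0,i=7
  [20] #.#.. => #  t=2,i=6
  [19] #..## => #  t=2,i=8
  [18] #..#. => #  t=4,i=4
  [17] #...# => #  t=2,i=14
  [16] #.... => .  t=1,i=8
  [15] .#### => .  t=0,i=14
  [14] .###. => .  t=0,i=4
  [13] .##.# => .  t=2,i=4
  [12] .##.. => #  t=1,i=6
  [11] .#.## => .  t=0,i=12
  [10] .#.#. => .  t=0,i=8
  [9] .#..# => #  t=2,i=7
  [8] .#... => .  t=1,i=14
  [7] ..### => .  t=1,i=1
  [6] ..##. => #  t=2,i=3
  [5] ..#.# => .  t=3,i=3
  [4] ..#.. => .  t=1,i=13
  [3] ...## => .  t=1,i=0
  [2] ...#. => #  t=1,i=12
  [1] ....# => .  t=1,i=11
  [0] ..... => #  t=1,i=9
  bits 00101100100111100001001001000101 = 748556869

748556869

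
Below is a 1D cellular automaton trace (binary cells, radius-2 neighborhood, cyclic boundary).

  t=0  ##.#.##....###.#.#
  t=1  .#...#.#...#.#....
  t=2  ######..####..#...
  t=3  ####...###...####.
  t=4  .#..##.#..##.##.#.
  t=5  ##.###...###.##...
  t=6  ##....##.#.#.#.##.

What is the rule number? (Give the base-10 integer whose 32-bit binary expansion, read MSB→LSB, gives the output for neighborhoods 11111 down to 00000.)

  ##### -> #   bit 31 = 1  t=2,i=2
  ####. -> .   bit 30 = 0  t=2,i=4
  ###.# -> #   bit 29 = 1  t=0,i=1
  ###.. -> .   bit 28 = 0  t=2,i=5
  ##.## -> .   bit 27 = 0  t=3,i=17
  ##.#. -> .   bit 26 = 0  t=0,i=2
  ##..# -> .   bit 25 = 0  t=2,i=6
  ##... -> #   bit 24 = 1  t=0,i=7
  #.### -> .   bit 23 = 0  t=0,i=17
  #.##. -> #   bit 22 = 1  t=0,i=5
  #.#.# -> .   bit 21 = 0  t=0,i=3
  #.#.. -> .   bit 20 = 0  t=1,i=7
  #..## -> #   bit 19 = 1  t=2,i=7
  #..#. -> #   bit 18 = 1  t=2,i=13
  #...# -> #   bit 17 = 1  t=1,i=3
  #.... -> .   bit 16 = 0  t=0,i=8
  .#### -> #   bit 15 = 1  t=2,i=1
  .###. -> .   bit 14 = 0  t=0,i=0
  .##.# -> #   bit 13 = 1  t=4,i=5
  .##.. -> .   bit 12 = 0  t=0,i=6
  .#.## -> .   bit 11 = 0  t=0,i=4
  .#.#. -> .   bit 10 = 0  t=1,i=6
  .#..# -> .   bit 9 = 0  t=4,i=2
  .#... -> #   bit 8 = 1  t=1,i=2
  ..### -> #   bit 7 = 1  t=0,i=11
  ..##. -> #   bit 6 = 1  t=4,i=4
  ..#.# -> #   bit 5 = 1  t=1,i=5
  ..#.. -> #   bit 4 = 1  t=1,i=1
  ...## -> .   bit 3 = 0  t=0,i=10
  ...#. -> #   bit 2 = 1  t=1,i=0
  ....# -> .   bit 1 = 0  t=0,i=9
  ..... -> .   bit 0 = 0  t=1,i=16
  bits 10100001010011101010000111110100 = 2706285044

2706285044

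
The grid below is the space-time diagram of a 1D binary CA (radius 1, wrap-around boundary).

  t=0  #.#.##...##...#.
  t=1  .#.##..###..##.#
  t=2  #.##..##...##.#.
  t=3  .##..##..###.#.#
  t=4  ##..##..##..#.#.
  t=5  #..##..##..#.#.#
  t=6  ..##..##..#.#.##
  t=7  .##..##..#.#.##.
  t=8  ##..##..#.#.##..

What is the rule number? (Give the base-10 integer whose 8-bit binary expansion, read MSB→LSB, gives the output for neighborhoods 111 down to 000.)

  ###|.  b7=0 t=1,i=8
  ##.|.  b6=0 t=0,i=5
  #.#|#  b5=1 t=0,i=1
  #..|.  b4=0 t=0,i=6
  .##|#  b3=1 t=0,i=4
  .#.|.  b2=0 t=0,i=0
  ..#|#  b1=1 t=0,i=8
  ...|#  b0=1 t=0,i=7
  bits 00101011 = 43

43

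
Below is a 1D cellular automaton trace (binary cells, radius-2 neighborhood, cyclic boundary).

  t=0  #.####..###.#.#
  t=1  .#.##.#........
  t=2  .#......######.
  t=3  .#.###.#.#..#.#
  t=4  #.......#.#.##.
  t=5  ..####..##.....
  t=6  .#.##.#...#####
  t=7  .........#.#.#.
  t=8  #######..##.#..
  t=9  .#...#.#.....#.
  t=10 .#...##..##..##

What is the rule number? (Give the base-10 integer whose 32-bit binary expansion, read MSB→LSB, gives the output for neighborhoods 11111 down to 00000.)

1258391097

  ##### -> .   bit 31 = 0  t=2,i=10
  ####. -> #   bit 30 = 1  t=0,i=4
  ###.# -> .   bit 29 = 0  t=0,i=10
  ###.. -> .   bit 28 = 0  t=0,i=5
  ##.## -> #   bit 27 = 1  t=0,i=1
  ##.#. -> .   bit 26 = 0  t=0,i=11
  ##..# -> #   bit 25 = 1  t=0,i=6
  ##... -> #   bit 24 = 1  t=5,i=10
  #.### -> .   bit 23 = 0  t=0,i=2
  #.##. -> .   bit 22 = 0  t=0,i=14
  #.#.# -> .   bit 21 = 0  t=0,i=12
  #.#.. -> .   bit 20 = 0  t=1,i=6
  #..## -> .   bit 19 = 0  t=0,i=7
  #..#. -> .   bit 18 = 0  t=2,i=0
  #...# -> .   bit 17 = 0  t=6,i=8
  #.... -> #   bit 16 = 1  t=1,i=8
  .#### -> #   bit 15 = 1  t=0,i=3
  .###. -> .   bit 14 = 0  t=0,i=9
  .##.# -> .   bit 13 = 0  t=0,i=0
  .##.. -> .   bit 12 = 0  t=5,i=9
  .#.## -> .   bit 11 = 0  t=0,i=13
  .#.#. -> #   bit 10 = 1  t=3,i=0
  .#..# -> #   bit 9 = 1  t=3,i=10
  .#... -> .   bit 8 = 0  t=1,i=7
  ..### -> .   bit 7 = 0  t=0,i=8
  ..##. -> .   bit 6 = 0  t=5,i=8
  ..#.# -> #   bit 5 = 1  t=1,i=1
  ..#.. -> #   bit 4 = 1  t=2,i=1
  ...## -> #   bit 3 = 1  t=2,i=7
  ...#. -> .   bit 2 = 0  t=1,i=0
  ....# -> .   bit 1 = 0  t=1,i=14
  ..... -> #   bit 0 = 1  t=1,i=9
  bits 01001011000000011000011000111001 = 1258391097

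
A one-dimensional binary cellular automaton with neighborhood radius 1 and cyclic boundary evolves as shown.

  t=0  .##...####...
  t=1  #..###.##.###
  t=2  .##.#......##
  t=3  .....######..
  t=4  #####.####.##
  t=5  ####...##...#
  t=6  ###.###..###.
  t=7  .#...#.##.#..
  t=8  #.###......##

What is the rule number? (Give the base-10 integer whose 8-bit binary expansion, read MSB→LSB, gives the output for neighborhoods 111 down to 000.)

147

  ###|#  b7=1 t=0,i=7
  ##.|.  b6=0 t=0,i=2
  #.#|.  b5=0 t=1,i=6
  #..|#  b4=1 t=0,i=3
  .##|.  b3=0 t=0,i=1
  .#.|.  b2=0 t=2,i=4
  ..#|#  b1=1 t=0,i=0
  ...|#  b0=1 t=0,i=4
  bits 10010011 = 147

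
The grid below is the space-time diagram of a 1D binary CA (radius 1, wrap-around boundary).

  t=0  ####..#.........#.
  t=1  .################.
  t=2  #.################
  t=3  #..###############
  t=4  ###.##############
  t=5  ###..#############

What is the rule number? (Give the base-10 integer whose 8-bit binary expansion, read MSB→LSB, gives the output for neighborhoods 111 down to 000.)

  [7] ### => #  t=0,i=1
  [6] ##. => #  t=0,i=3
  [5] #.# => .  t=0,i=17
  [4] #.. => #  t=0,i=4
  [3] .## => .  t=0,i=0
  [2] .#. => #  t=0,i=6
  [1] ..# => #  t=0,i=5
  [0] ... => #  t=0,i=8
  bits 11010111 = 215

215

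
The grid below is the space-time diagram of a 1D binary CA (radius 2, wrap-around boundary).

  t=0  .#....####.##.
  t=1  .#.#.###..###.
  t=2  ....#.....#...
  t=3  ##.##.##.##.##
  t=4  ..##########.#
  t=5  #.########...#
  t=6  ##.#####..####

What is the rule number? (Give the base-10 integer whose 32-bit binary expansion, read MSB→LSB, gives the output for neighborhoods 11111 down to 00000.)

2303965917

  #####|#  b31=1 t=4,i=4
  ####.|.  b30=0 t=0,i=8
  ###.#|.  b29=0 t=0,i=9
  ###..|.  b28=0 t=1,i=7
  ##.##|#  b27=1 t=0,i=10
  ##.#.|.  b26=0 t=4,i=12
  ##..#|.  b25=0 t=0,i=13
  ##...|#  b24=1 t=5,i=10
  #.###|.  b23=0 t=1,i=5
  #.##.|#  b22=1 t=0,i=11
  #.#.#|.  b21=0 t=1,i=3
  #.#..|#  b20=1 t=4,i=13
  #..##|.  b19=0 t=1,i=9
  #..#.|.  b18=0 t=0,i=0
  #...#|#  b17=1 t=5,i=11
  #....|#  b16=1 t=0,i=3
  .####|#  b15=1 t=0,i=7
  .###.|.  b14=0 t=1,i=6
  .##.#|#  b13=1 t=3,i=4
  .##..|#  b12=1 t=0,i=12
  .#.##|#  b11=1 t=1,i=4
  .#.#.|.  b10=0 t=1,i=2
  .#..#|#  b9=1 t=4,i=0
  .#...|.  b8=0 t=0,i=2
  ..###|#  b7=1 t=0,i=6
  ..##.|#  b6=1 t=5,i=13
  ..#.#|.  b5=0 t=1,i=1
  ..#..|#  b4=1 t=0,i=1
  ...##|#  b3=1 t=0,i=5
  ...#.|#  b2=1 t=2,i=3
  ....#|.  b1=0 t=0,i=4
  .....|#  b0=1 t=2,i=0
  bits 10001001010100111011101011011101 = 2303965917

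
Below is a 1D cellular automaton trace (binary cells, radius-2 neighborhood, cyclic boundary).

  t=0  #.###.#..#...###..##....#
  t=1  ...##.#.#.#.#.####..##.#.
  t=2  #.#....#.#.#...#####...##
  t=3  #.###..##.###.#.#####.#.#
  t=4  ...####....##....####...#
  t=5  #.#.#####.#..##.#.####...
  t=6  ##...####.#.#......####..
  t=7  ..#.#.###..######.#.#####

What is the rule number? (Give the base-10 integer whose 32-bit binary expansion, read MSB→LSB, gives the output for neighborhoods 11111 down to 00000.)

  nb #####: next=#  (t=2,i=17, bit31=1)
  nb ####.: next=#  (t=1,i=16, bit30=1)
  nb ###.#: next=#  (t=0,i=4, bit29=1)
  nb ###..: next=#  (t=0,i=15, bit28=1)
  nb ##.##: next=.  (t=0,i=1, bit27=0)
  nb ##.#.: next=.  (t=0,i=5, bit26=0)
  nb ##..#: next=#  (t=0,i=16, bit25=1)
  nb ##...: next=#  (t=0,i=20, bit24=1)
  nb #.###: next=.  (t=0,i=2, bit23=0)
  nb #.##.: next=#  (t=3,i=24, bit22=1)
  nb #.#.#: next=.  (t=1,i=6, bit21=0)
  nb #.#..: next=#  (t=0,i=6, bit20=1)
  nb #..##: next=#  (t=0,i=17, bit19=1)
  nb #..#.: next=#  (t=0,i=8, bit18=1)
  nb #...#: next=.  (t=0,i=11, bit17=0)
  nb #....: next=#  (t=0,i=21, bit16=1)
  nb .####: next=#  (t=1,i=15, bit15=1)
  nb .###.: next=#  (t=0,i=3, bit14=1)
  nb .##.#: next=.  (t=0,i=0, bit13=0)
  nb .##..: next=.  (t=0,i=19, bit12=0)
  nb .#.##: next=.  (t=1,i=13, bit11=0)
  nb .#.#.: next=#  (t=1,i=7, bit10=1)
  nb .#..#: next=.  (t=0,i=7, bit9=0)
  nb .#...: next=#  (t=0,i=10, bit8=1)
  nb ..###: next=.  (t=0,i=13, bit7=0)
  nb ..##.: next=.  (t=0,i=18, bit6=0)
  nb ..#.#: next=#  (t=2,i=7, bit5=1)
  nb ..#..: next=.  (t=0,i=9, bit4=0)
  nb ...##: next=#  (t=0,i=12, bit3=1)
  nb ...#.: next=.  (t=2,i=6, bit2=0)
  nb ....#: next=.  (t=0,i=22, bit1=0)
  nb .....: next=#  (t=6,i=15, bit0=1)
  bits 11110011010111011100010100101001 = 4083008809

4083008809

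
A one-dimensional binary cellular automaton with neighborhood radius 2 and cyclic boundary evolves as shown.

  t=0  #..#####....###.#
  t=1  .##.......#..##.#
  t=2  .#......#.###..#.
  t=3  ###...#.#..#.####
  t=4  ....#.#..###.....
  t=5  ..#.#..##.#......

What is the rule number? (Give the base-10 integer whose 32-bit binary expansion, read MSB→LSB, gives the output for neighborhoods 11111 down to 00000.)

  ##### -> .   bit 31 = 0  t=0,i=5
  ####. -> .   bit 30 = 0  t=0,i=6
  ###.# -> #   bit 29 = 1  t=0,i=14
  ###.. -> .   bit 28 = 0  t=0,i=7
  ##.## -> .   bit 27 = 0  t=0,i=15
  ##.#. -> #   bit 26 = 1  t=1,i=15
  ##..# -> #   bit 25 = 1  t=0,i=1
  ##... -> .   bit 24 = 0  t=0,i=8
  #.### -> .   bit 23 = 0  t=2,i=10
  #.##. -> #   bit 22 = 1  t=0,i=16
  #.#.# -> .   bit 21 = 0  t=1,i=16
  #.#.. -> .   bit 20 = 0  t=3,i=8
  #..## -> #   bit 19 = 1  t=0,i=2
  #..#. -> #   bit 18 = 1  t=2,i=0
  #...# -> #   bit 17 = 1  t=3,i=4
  #.... -> .   bit 16 = 0  t=0,i=9
  .#### -> .   bit 15 = 0  t=0,i=4
  .###. -> #   bit 14 = 1  t=0,i=13
  .##.# -> .   bit 13 = 0  t=1,i=14
  .##.. -> .   bit 12 = 0  t=0,i=0
  .#.## -> .   bit 11 = 0  t=1,i=0
  .#.#. -> .   bit 10 = 0  t=3,i=7
  .#..# -> #   bit 9 = 1  t=1,i=11
  .#... -> #   bit 8 = 1  t=2,i=2
  ..### -> .   bit 7 = 0  t=0,i=3
  ..##. -> .   bit 6 = 0  t=1,i=13
  ..#.# -> #   bit 5 = 1  t=2,i=8
  ..#.. -> #   bit 4 = 1  t=1,i=10
  ...## -> .   bit 3 = 0  t=0,i=11
  ...#. -> .   bit 2 = 0  t=1,i=9
  ....# -> #   bit 1 = 1  t=0,i=10
  ..... -> .   bit 0 = 0  t=1,i=5
  bits 00100110010011100100001100110010 = 642663218

642663218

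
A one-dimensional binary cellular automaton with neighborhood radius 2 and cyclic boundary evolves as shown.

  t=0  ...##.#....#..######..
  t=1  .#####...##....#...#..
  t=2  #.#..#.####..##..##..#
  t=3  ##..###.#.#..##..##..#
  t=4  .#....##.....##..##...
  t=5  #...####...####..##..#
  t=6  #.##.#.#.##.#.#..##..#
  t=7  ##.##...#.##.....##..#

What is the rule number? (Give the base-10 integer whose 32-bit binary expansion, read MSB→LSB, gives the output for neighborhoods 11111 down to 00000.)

1007073390

  nb #####: next=.  (t=0,i=16, bit31=0)
  nb ####.: next=.  (t=0,i=18, bit30=0)
  nb ###.#: next=#  (t=3,i=6, bit29=1)
  nb ###..: next=#  (t=0,i=19, bit28=1)
  nb ##.##: next=#  (t=6,i=1, bit27=1)
  nb ##.#.: next=#  (t=0,i=5, bit26=1)
  nb ##..#: next=.  (t=2,i=11, bit25=0)
  nb ##...: next=.  (t=0,i=20, bit24=0)
  nb #.###: next=.  (t=2,i=7, bit23=0)
  nb #.##.: next=.  (t=6,i=2, bit22=0)
  nb #.#.#: next=.  (t=3,i=8, bit21=0)
  nb #.#..: next=.  (t=0,i=6, bit20=0)
  nb #..##: next=.  (t=0,i=13, bit19=0)
  nb #..#.: next=#  (t=2,i=4, bit18=1)
  nb #...#: next=#  (t=1,i=7, bit17=1)
  nb #....: next=.  (t=0,i=8, bit16=0)
  nb .####: next=#  (t=0,i=15, bit15=1)
  nb .###.: next=.  (t=3,i=0, bit14=0)
  nb .##.#: next=#  (t=0,i=4, bit13=1)
  nb .##..: next=#  (t=1,i=10, bit12=1)
  nb .#.##: next=#  (t=2,i=6, bit11=1)
  nb .#.#.: next=.  (t=3,i=9, bit10=0)
  nb .#..#: next=.  (t=0,i=12, bit9=0)
  nb .#...: next=.  (t=0,i=7, bit8=0)
  nb ..###: next=.  (t=0,i=14, bit7=0)
  nb ..##.: next=#  (t=0,i=3, bit6=1)
  nb ..#.#: next=#  (t=2,i=5, bit5=1)
  nb ..#..: next=.  (t=0,i=11, bit4=0)
  nb ...##: next=#  (t=0,i=2, bit3=1)
  nb ...#.: next=#  (t=0,i=10, bit2=1)
  nb ....#: next=#  (t=0,i=1, bit1=1)
  nb .....: next=.  (t=0,i=0, bit0=0)
  bits 00111100000001101011100001101110 = 1007073390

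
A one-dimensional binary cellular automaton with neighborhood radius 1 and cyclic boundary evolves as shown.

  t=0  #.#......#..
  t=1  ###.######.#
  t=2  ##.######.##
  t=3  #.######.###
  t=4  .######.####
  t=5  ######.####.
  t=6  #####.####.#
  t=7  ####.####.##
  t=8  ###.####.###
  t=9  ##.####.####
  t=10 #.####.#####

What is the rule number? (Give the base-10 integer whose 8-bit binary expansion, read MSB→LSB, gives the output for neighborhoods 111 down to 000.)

  ### -> #   bit 7 = 1  t=1,i=0
  ##. -> .   bit 6 = 0  t=1,i=2
  #.# -> #   bit 5 = 1  t=0,i=1
  #.. -> .   bit 4 = 0  t=0,i=3
  .## -> #   bit 3 = 1  t=1,i=4
  .#. -> #   bit 2 = 1  t=0,i=0
  ..# -> #   bit 1 = 1  t=0,i=8
  ... -> #   bit 0 = 1  t=0,i=4
  bits 10101111 = 175

175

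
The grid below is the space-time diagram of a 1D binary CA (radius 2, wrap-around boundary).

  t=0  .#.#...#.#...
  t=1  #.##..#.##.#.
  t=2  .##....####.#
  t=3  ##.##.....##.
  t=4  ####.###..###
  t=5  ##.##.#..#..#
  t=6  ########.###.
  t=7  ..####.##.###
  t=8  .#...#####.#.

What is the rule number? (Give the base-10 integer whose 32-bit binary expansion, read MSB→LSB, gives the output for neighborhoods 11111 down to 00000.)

  nb #####: next=#  (t=4,i=0, bit31=1)
  nb ####.: next=.  (t=2,i=9, bit30=0)
  nb ###.#: next=#  (t=2,i=10, bit29=1)
  nb ###..: next=.  (t=4,i=7, bit28=0)
  nb ##.##: next=#  (t=3,i=2, bit27=1)
  nb ##.#.: next=#  (t=1,i=10, bit26=1)
  nb ##..#: next=.  (t=1,i=4, bit25=0)
  nb ##...: next=#  (t=2,i=3, bit24=1)
  nb #.###: next=.  (t=4,i=5, bit23=0)
  nb #.##.: next=#  (t=1,i=2, bit22=1)
  nb #.#.#: next=.  (t=1,i=0, bit21=0)
  nb #.#..: next=#  (t=0,i=3, bit20=1)
  nb #..##: next=#  (t=4,i=9, bit19=1)
  nb #..#.: next=.  (t=1,i=5, bit18=0)
  nb #...#: next=.  (t=0,i=5, bit17=0)
  nb #....: next=#  (t=0,i=11, bit16=1)
  nb .####: next=.  (t=2,i=8, bit15=0)
  nb .###.: next=#  (t=4,i=6, bit14=1)
  nb .##.#: next=#  (t=1,i=9, bit13=1)
  nb .##..: next=.  (t=1,i=3, bit12=0)
  nb .#.##: next=#  (t=1,i=1, bit11=1)
  nb .#.#.: next=#  (t=0,i=2, bit10=1)
  nb .#..#: next=#  (t=5,i=7, bit9=1)
  nb .#...: next=.  (t=0,i=4, bit8=0)
  nb ..###: next=.  (t=2,i=7, bit7=0)
  nb ..##.: next=#  (t=3,i=10, bit6=1)
  nb ..#.#: next=.  (t=0,i=1, bit5=0)
  nb ..#..: next=#  (t=5,i=9, bit4=1)
  nb ...##: next=.  (t=2,i=6, bit3=0)
  nb ...#.: next=#  (t=0,i=0, bit2=1)
  nb ....#: next=.  (t=0,i=12, bit1=0)
  nb .....: next=#  (t=3,i=7, bit0=1)
  bits 10101101010110010110111001010101 = 2908319317

2908319317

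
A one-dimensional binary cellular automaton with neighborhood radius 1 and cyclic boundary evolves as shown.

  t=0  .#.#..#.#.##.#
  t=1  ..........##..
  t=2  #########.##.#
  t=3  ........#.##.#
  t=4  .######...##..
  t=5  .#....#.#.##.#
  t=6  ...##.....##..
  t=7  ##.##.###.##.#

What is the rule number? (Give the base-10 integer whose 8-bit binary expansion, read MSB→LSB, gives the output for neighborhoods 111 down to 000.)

  ###|.  b7=0 t=2,i=0
  ##.|#  b6=1 t=0,i=11
  #.#|.  b5=0 t=0,i=0
  #..|.  b4=0 t=0,i=4
  .##|#  b3=1 t=0,i=10
  .#.|.  b2=0 t=0,i=1
  ..#|.  b1=0 t=0,i=5
  ...|#  b0=1 t=1,i=0
  bits 01001001 = 73

73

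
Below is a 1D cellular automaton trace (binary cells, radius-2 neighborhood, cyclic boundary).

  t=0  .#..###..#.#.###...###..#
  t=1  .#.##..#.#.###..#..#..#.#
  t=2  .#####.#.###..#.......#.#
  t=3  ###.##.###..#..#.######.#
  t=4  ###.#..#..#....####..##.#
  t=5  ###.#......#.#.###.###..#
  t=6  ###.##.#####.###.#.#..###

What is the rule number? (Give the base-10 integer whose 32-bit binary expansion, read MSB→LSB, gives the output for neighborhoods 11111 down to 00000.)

  #####|.  b31=0 t=2,i=3
  ####.|#  b30=1 t=2,i=4
  ###.#|#  b29=1 t=2,i=5
  ###..|.  b28=0 t=0,i=6
  ##.##|.  b27=0 t=3,i=3
  ##.#.|.  b26=0 t=2,i=6
  ##..#|#  b25=1 t=0,i=7
  ##...|#  b24=1 t=0,i=16
  #.###|#  b23=1 t=0,i=13
  #.##.|#  b22=1 t=1,i=3
  #.#.#|#  b21=1 t=0,i=11
  #.#..|#  b20=1 t=0,i=1
  #..##|#  b19=1 t=0,i=3
  #..#.|.  b18=0 t=0,i=8
  #...#|.  b17=0 t=0,i=17
  #....|.  b16=0 t=2,i=16
  .####|#  b15=1 t=2,i=2
  .###.|.  b14=0 t=0,i=5
  .##.#|.  b13=0 t=3,i=5
  .##..|#  b12=1 t=1,i=4
  .#.##|#  b11=1 t=0,i=12
  .#.#.|.  b10=0 t=0,i=0
  .#..#|.  b9=0 t=0,i=2
  .#...|#  b8=1 t=2,i=15
  ..###|#  b7=1 t=0,i=4
  ..##.|#  b6=1 t=4,i=21
  ..#.#|#  b5=1 t=0,i=9
  ..#..|.  b4=0 t=1,i=16
  ...##|.  b3=0 t=0,i=18
  ...#.|#  b2=1 t=2,i=21
  ....#|#  b1=1 t=2,i=20
  .....|#  b0=1 t=2,i=17
  bits 01100011111110001001100111100111 = 1677236711

1677236711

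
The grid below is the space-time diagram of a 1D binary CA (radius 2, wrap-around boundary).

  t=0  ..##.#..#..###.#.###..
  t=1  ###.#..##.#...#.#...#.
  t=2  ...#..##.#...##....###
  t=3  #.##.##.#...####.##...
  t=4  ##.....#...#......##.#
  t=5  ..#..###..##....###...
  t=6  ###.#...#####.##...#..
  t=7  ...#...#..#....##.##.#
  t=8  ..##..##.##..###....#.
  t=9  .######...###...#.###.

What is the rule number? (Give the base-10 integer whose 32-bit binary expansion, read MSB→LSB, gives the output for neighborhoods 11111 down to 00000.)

  ##### -> #   bit 31 = 1  t=6,i=10
  ####. -> .   bit 30 = 0  t=3,i=14
  ###.# -> .   bit 29 = 0  t=0,i=13
  ###.. -> .   bit 28 = 0  t=0,i=19
  ##.## -> .   bit 27 = 0  t=3,i=4
  ##.#. -> #   bit 26 = 1  t=0,i=4
  ##..# -> #   bit 25 = 1  t=5,i=8
  ##... -> #   bit 24 = 1  t=0,i=20
  #.### -> .   bit 23 = 0  t=0,i=17
  #.##. -> .   bit 22 = 0  t=3,i=2
  #.#.# -> .   bit 21 = 0  t=0,i=15
  #.#.. -> .   bit 20 = 0  t=0,i=5
  #..## -> #   bit 19 = 1  t=0,i=10
  #..#. -> #   bit 18 = 1  t=0,i=7
  #...# -> .   bit 17 = 0  t=1,i=12
  #.... -> .   bit 16 = 0  t=0,i=21
  .#### -> .   bit 15 = 0  t=3,i=13
  .###. -> .   bit 14 = 0  t=0,i=12
  .##.# -> .   bit 13 = 0  t=0,i=3
  .##.. -> #   bit 12 = 1  t=2,i=14
  .#.## -> #   bit 11 = 1  t=0,i=16
  .#.#. -> .   bit 10 = 0  t=1,i=15
  .#..# -> .   bit 9 = 0  t=0,i=6
  .#... -> .   bit 8 = 0  t=1,i=11
  ..### -> .   bit 7 = 0  t=0,i=11
  ..##. -> #   bit 6 = 1  t=0,i=2
  ..#.# -> #   bit 5 = 1  t=1,i=14
  ..#.. -> #   bit 4 = 1  t=0,i=8
  ...## -> #   bit 3 = 1  t=0,i=1
  ...#. -> #   bit 2 = 1  t=1,i=13
  ....# -> #   bit 1 = 1  t=0,i=0
  ..... -> .   bit 0 = 0  t=4,i=4
  bits 10000111000011000001100001111110 = 2265716862

2265716862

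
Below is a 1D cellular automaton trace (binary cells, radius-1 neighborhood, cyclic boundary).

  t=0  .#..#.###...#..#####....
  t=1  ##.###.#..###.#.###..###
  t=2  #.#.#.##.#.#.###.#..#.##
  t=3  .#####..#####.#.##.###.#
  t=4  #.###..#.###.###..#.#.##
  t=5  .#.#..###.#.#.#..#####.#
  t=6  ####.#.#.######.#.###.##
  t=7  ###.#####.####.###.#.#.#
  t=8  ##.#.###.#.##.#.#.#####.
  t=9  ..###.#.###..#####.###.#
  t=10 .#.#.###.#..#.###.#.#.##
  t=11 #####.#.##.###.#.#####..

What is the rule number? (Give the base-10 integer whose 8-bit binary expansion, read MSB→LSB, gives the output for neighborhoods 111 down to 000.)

  ### -> #   bit 7 = 1  t=0,i=7
  ##. -> .   bit 6 = 0  t=0,i=8
  #.# -> #   bit 5 = 1  t=0,i=5
  #.. -> .   bit 4 = 0  t=0,i=2
  .## -> .   bit 3 = 0  t=0,i=6
  .#. -> #   bit 2 = 1  t=0,i=1
  ..# -> #   bit 1 = 1  t=0,i=0
  ... -> #   bit 0 = 1  t=0,i=10
  bits 10100111 = 167

167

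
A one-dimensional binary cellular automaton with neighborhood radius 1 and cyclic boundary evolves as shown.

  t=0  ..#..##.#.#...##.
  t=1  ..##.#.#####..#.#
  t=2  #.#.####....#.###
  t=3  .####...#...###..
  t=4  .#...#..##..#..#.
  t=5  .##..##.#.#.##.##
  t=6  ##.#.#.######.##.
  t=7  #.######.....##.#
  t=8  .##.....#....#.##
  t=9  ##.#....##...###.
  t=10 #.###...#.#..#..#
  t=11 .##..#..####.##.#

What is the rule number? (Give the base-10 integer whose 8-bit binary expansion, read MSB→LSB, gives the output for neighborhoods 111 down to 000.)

60

  [7] ### => .  t=1,i=8
  [6] ##. => .  t=0,i=6
  [5] #.# => #  t=0,i=7
  [4] #.. => #  t=0,i=3
  [3] .## => #  t=0,i=5
  [2] .#. => #  t=0,i=2
  [1] ..# => .  t=0,i=1
  [0] ... => .  t=0,i=0
  bits 00111100 = 60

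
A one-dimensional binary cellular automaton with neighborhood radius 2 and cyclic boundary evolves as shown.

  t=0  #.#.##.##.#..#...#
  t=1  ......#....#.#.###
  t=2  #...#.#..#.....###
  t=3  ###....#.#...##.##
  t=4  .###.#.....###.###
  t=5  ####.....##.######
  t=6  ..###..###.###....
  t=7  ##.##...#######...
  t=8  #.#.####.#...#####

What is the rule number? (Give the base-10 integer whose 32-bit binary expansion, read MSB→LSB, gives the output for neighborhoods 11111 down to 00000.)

  nb #####: next=.  (t=3,i=0, bit31=0)
  nb ####.: next=#  (t=2,i=17, bit30=1)
  nb ###.#: next=#  (t=4,i=3, bit29=1)
  nb ###..: next=#  (t=1,i=17, bit28=1)
  nb ##.##: next=#  (t=0,i=6, bit27=1)
  nb ##.#.: next=.  (t=0,i=1, bit26=0)
  nb ##..#: next=.  (t=6,i=5, bit25=0)
  nb ##...: next=#  (t=1,i=0, bit24=1)
  nb #.###: next=#  (t=1,i=15, bit23=1)
  nb #.##.: next=.  (t=0,i=4, bit22=0)
  nb #.#.#: next=.  (t=0,i=2, bit21=0)
  nb #.#..: next=.  (t=0,i=10, bit20=0)
  nb #..##: next=.  (t=6,i=6, bit19=0)
  nb #..#.: next=.  (t=0,i=12, bit18=0)
  nb #...#: next=#  (t=0,i=15, bit17=1)
  nb #....: next=.  (t=1,i=1, bit16=0)
  nb .####: next=#  (t=2,i=16, bit15=1)
  nb .###.: next=#  (t=1,i=16, bit14=1)
  nb .##.#: next=.  (t=0,i=0, bit13=0)
  nb .##..: next=#  (t=7,i=4, bit12=1)
  nb .#.##: next=.  (t=0,i=3, bit11=0)
  nb .#.#.: next=.  (t=1,i=12, bit10=0)
  nb .#..#: next=#  (t=0,i=11, bit9=1)
  nb .#...: next=.  (t=0,i=14, bit8=0)
  nb ..###: next=.  (t=2,i=15, bit7=0)
  nb ..##.: next=#  (t=0,i=17, bit6=1)
  nb ..#.#: next=.  (t=1,i=11, bit5=0)
  nb ..#..: next=#  (t=0,i=13, bit4=1)
  nb ...##: next=#  (t=0,i=16, bit3=1)
  nb ...#.: next=.  (t=1,i=5, bit2=0)
  nb ....#: next=#  (t=1,i=4, bit1=1)
  nb .....: next=.  (t=1,i=2, bit0=0)
  bits 01111001100000101101001001011010 = 2038616666

2038616666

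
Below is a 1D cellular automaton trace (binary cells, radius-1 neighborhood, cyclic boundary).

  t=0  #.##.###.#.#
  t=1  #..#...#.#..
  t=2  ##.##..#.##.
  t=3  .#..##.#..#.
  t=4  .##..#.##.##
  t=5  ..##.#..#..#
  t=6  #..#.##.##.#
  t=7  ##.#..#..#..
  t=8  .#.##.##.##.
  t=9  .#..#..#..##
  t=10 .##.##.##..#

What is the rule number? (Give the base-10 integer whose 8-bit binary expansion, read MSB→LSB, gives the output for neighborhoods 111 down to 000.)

84

  ###|.  b7=0 t=0,i=6
  ##.|#  b6=1 t=0,i=0
  #.#|.  b5=0 t=0,i=1
  #..|#  b4=1 t=1,i=1
  .##|.  b3=0 t=0,i=2
  .#.|#  b2=1 t=0,i=9
  ..#|.  b1=0 t=1,i=2
  ...|.  b0=0 t=1,i=5
  bits 01010100 = 84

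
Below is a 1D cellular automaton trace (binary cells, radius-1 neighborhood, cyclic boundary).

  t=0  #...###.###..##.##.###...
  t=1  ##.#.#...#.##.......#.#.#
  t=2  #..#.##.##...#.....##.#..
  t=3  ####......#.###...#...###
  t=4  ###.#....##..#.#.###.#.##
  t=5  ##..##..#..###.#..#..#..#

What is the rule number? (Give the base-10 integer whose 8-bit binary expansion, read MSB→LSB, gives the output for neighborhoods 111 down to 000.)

150

  ### -> #   bit 7 = 1  t=0,i=5
  ##. -> .   bit 6 = 0  t=0,i=6
  #.# -> .   bit 5 = 0  t=0,i=7
  #.. -> #   bit 4 = 1  t=0,i=1
  .## -> .   bit 3 = 0  t=0,i=4
  .#. -> #   bit 2 = 1  t=0,i=0
  ..# -> #   bit 1 = 1  t=0,i=3
  ... -> .   bit 0 = 0  t=0,i=2
  bits 10010110 = 150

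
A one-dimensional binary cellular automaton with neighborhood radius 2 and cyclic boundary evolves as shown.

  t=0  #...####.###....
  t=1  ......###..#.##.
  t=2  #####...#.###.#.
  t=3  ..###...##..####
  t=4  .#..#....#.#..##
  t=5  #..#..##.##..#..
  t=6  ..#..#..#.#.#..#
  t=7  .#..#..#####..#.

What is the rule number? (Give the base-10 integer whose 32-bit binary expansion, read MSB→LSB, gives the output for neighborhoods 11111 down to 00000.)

4230814755

  ##### -> #   bit 31 = 1  t=2,i=2
  ####. -> #   bit 30 = 1  t=0,i=6
  ###.# -> #   bit 29 = 1  t=0,i=7
  ###.. -> #   bit 28 = 1  t=0,i=11
  ##.## -> #   bit 27 = 1  t=0,i=8
  ##.#. -> #   bit 26 = 1  t=2,i=13
  ##..# -> .   bit 25 = 0  t=1,i=9
  ##... -> .   bit 24 = 0  t=0,i=12
  #.### -> .   bit 23 = 0  t=0,i=9
  #.##. -> .   bit 22 = 0  t=1,i=13
  #.#.# -> #   bit 21 = 1  t=2,i=14
  #.#.. -> .   bit 20 = 0  t=4,i=1
  #..## -> #   bit 19 = 1  t=3,i=1
  #..#. -> #   bit 18 = 1  t=1,i=10
  #...# -> .   bit 17 = 0  t=0,i=2
  #.... -> #   bit 16 = 1  t=0,i=13
  .#### -> .   bit 15 = 0  t=0,i=5
  .###. -> .   bit 14 = 0  t=0,i=10
  .##.# -> .   bit 13 = 0  t=4,i=15
  .##.. -> #   bit 12 = 1  t=1,i=14
  .#.## -> #   bit 11 = 1  t=1,i=12
  .#.#. -> #   bit 10 = 1  t=4,i=10
  .#..# -> .   bit 9 = 0  t=4,i=2
  .#... -> .   bit 8 = 0  t=0,i=1
  ..### -> .   bit 7 = 0  t=0,i=4
  ..##. -> .   bit 6 = 0  t=3,i=8
  ..#.# -> #   bit 5 = 1  t=1,i=11
  ..#.. -> .   bit 4 = 0  t=0,i=0
  ...## -> .   bit 3 = 0  t=0,i=3
  ...#. -> .   bit 2 = 0  t=0,i=15
  ....# -> #   bit 1 = 1  t=0,i=14
  ..... -> #   bit 0 = 1  t=1,i=1
  bits 11111100001011010001110000100011 = 4230814755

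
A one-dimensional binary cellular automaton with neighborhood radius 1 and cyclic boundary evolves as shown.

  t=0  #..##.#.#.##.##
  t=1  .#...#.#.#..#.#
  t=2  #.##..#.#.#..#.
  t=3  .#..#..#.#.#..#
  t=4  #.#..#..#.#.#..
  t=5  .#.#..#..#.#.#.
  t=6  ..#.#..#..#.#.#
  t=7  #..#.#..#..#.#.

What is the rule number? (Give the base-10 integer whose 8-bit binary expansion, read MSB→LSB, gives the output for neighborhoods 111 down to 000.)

  [7] ### => #  t=0,i=14
  [6] ##. => .  t=0,i=0
  [5] #.# => #  t=0,i=5
  [4] #.. => #  t=0,i=1
  [3] .## => .  t=0,i=3
  [2] .#. => .  t=0,i=6
  [1] ..# => .  t=0,i=2
  [0] ... => #  t=1,i=3
  bits 10110001 = 177

177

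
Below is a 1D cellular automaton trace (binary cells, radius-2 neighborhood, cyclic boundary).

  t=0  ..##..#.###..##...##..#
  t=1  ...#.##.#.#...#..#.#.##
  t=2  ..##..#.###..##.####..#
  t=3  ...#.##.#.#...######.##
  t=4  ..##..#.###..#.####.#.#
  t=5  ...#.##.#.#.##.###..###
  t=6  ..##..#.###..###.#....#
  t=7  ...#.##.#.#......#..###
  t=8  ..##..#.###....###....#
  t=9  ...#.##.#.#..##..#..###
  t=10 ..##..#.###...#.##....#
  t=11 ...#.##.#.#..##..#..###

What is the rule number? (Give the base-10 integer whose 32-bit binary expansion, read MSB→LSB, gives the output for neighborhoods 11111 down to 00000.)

3635721278

  ##### -> #   bit 31 = 1  t=3,i=16
  ####. -> #   bit 30 = 1  t=2,i=18
  ###.# -> .   bit 29 = 0  t=3,i=19
  ###.. -> #   bit 28 = 1  t=0,i=10
  ##.## -> #   bit 27 = 1  t=2,i=15
  ##.#. -> .   bit 26 = 0  t=1,i=7
  ##..# -> .   bit 25 = 0  t=0,i=4
  ##... -> .   bit 24 = 0  t=0,i=15
  #.### -> #   bit 23 = 1  t=0,i=8
  #.##. -> .   bit 22 = 0  t=1,i=5
  #.#.# -> #   bit 21 = 1  t=1,i=8
  #.#.. -> #   bit 20 = 1  t=1,i=10
  #..## -> .   bit 19 = 0  t=0,i=1
  #..#. -> #   bit 18 = 1  t=0,i=5
  #...# -> .   bit 17 = 0  t=0,i=16
  #.... -> .   bit 16 = 0  t=6,i=19
  .#### -> #   bit 15 = 1  t=2,i=17
  .###. -> .   bit 14 = 0  t=0,i=9
  .##.# -> #   bit 13 = 1  t=1,i=6
  .##.. -> #   bit 12 = 1  t=0,i=3
  .#.## -> .   bit 11 = 0  t=0,i=7
  .#.#. -> #   bit 10 = 1  t=1,i=9
  .#..# -> .   bit 9 = 0  t=0,i=0
  .#... -> .   bit 8 = 0  t=1,i=11
  ..### -> .   bit 7 = 0  t=3,i=14
  ..##. -> .   bit 6 = 0  t=0,i=2
  ..#.# -> #   bit 5 = 1  t=0,i=6
  ..#.. -> #   bit 4 = 1  t=0,i=22
  ...## -> #   bit 3 = 1  t=0,i=17
  ...#. -> #   bit 2 = 1  t=1,i=2
  ....# -> #   bit 1 = 1  t=6,i=20
  ..... -> .   bit 0 = 0  t=7,i=13
  bits 11011000101101001011010000111110 = 3635721278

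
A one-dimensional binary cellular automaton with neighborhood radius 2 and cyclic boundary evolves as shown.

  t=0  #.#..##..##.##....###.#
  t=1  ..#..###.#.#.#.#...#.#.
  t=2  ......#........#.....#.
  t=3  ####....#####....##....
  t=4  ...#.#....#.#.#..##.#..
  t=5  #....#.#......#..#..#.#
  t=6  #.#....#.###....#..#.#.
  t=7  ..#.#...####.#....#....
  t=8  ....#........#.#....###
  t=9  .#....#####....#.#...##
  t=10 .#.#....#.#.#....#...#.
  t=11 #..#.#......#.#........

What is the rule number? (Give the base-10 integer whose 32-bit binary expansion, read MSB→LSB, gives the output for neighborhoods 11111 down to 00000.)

2593478721

  ##### -> #   bit 31 = 1  t=3,i=10
  ####. -> .   bit 30 = 0  t=3,i=2
  ###.# -> .   bit 29 = 0  t=0,i=20
  ###.. -> #   bit 28 = 1  t=3,i=3
  ##.## -> #   bit 27 = 1  t=0,i=11
  ##.#. -> .   bit 26 = 0  t=0,i=1
  ##..# -> #   bit 25 = 1  t=0,i=7
  ##... -> .   bit 24 = 0  t=0,i=14
  #.### -> #   bit 23 = 1  t=6,i=9
  #.##. -> .   bit 22 = 0  t=0,i=12
  #.#.# -> .   bit 21 = 0  t=1,i=9
  #.#.. -> #   bit 20 = 1  t=0,i=2
  #..## -> .   bit 19 = 0  t=0,i=4
  #..#. -> #   bit 18 = 1  t=5,i=16
  #...# -> .   bit 17 = 0  t=1,i=0
  #.... -> #   bit 16 = 1  t=0,i=15
  .#### -> .   bit 15 = 0  t=3,i=1
  .###. -> #   bit 14 = 1  t=0,i=19
  .##.# -> .   bit 13 = 0  t=0,i=0
  .##.. -> #   bit 12 = 1  t=0,i=6
  .#.## -> #   bit 11 = 1  t=5,i=21
  .#.#. -> .   bit 10 = 0  t=1,i=10
  .#..# -> .   bit 9 = 0  t=0,i=3
  .#... -> .   bit 8 = 0  t=1,i=16
  ..### -> .   bit 7 = 0  t=0,i=18
  ..##. -> #   bit 6 = 1  t=0,i=5
  ..#.# -> .   bit 5 = 0  t=1,i=19
  ..#.. -> .   bit 4 = 0  t=1,i=2
  ...## -> .   bit 3 = 0  t=0,i=17
  ...#. -> .   bit 2 = 0  t=1,i=1
  ....# -> .   bit 1 = 0  t=0,i=16
  ..... -> #   bit 0 = 1  t=2,i=1
  bits 10011010100101010101100001000001 = 2593478721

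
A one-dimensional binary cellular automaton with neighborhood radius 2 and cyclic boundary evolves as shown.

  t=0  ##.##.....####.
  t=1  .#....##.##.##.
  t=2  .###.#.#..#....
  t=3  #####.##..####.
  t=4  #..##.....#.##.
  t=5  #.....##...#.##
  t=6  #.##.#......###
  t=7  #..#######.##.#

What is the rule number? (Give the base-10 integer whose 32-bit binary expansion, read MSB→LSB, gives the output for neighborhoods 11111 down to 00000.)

1955687833

  #####|.  b31=0 t=3,i=2
  ####.|#  b30=1 t=0,i=12
  ###.#|#  b29=1 t=0,i=13
  ###..|#  b28=1 t=5,i=0
  ##.##|.  b27=0 t=0,i=2
  ##.#.|#  b26=1 t=2,i=4
  ##..#|.  b25=0 t=1,i=14
  ##...|.  b24=0 t=0,i=5
  #.###|#  b23=1 t=3,i=0
  #.##.|.  b22=0 t=0,i=0
  #.#.#|.  b21=0 t=2,i=5
  #.#..|#  b20=1 t=2,i=7
  #..##|.  b19=0 t=3,i=9
  #..#.|.  b18=0 t=1,i=0
  #...#|.  b17=0 t=5,i=9
  #....|#  b16=1 t=0,i=6
  .####|.  b15=0 t=0,i=11
  .###.|#  b14=1 t=2,i=2
  .##.#|#  b13=1 t=0,i=1
  .##..|.  b12=0 t=0,i=4
  .#.##|#  b11=1 t=4,i=11
  .#.#.|#  b10=1 t=2,i=6
  .#..#|.  b9=0 t=2,i=8
  .#...|#  b8=1 t=1,i=2
  ..###|#  b7=1 t=0,i=10
  ..##.|.  b6=0 t=1,i=6
  ..#.#|.  b5=0 t=4,i=10
  ..#..|#  b4=1 t=1,i=1
  ...##|#  b3=1 t=0,i=9
  ...#.|.  b2=0 t=4,i=9
  ....#|.  b1=0 t=0,i=8
  .....|#  b0=1 t=0,i=7
  bits 01110100100100010110110110011001 = 1955687833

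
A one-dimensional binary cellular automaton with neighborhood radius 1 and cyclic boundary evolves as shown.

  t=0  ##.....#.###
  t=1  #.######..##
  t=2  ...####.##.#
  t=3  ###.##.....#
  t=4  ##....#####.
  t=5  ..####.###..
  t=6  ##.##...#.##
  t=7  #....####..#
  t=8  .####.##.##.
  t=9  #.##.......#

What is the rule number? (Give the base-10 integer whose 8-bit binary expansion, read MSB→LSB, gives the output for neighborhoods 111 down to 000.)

  nb ###: next=#  (t=0,i=0, bit7=1)
  nb ##.: next=.  (t=0,i=1, bit6=0)
  nb #.#: next=.  (t=0,i=8, bit5=0)
  nb #..: next=#  (t=0,i=2, bit4=1)
  nb .##: next=.  (t=0,i=9, bit3=0)
  nb .#.: next=#  (t=0,i=7, bit2=1)
  nb ..#: next=#  (t=0,i=6, bit1=1)
  nb ...: next=#  (t=0,i=3, bit0=1)
  bits 10010111 = 151

151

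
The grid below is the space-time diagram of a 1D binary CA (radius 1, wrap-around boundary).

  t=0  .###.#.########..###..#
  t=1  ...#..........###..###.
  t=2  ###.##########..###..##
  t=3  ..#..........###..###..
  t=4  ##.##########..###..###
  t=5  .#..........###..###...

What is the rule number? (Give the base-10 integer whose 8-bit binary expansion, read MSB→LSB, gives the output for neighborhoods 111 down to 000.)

  [7] ### => .  t=0,i=2
  [6] ##. => #  t=0,i=3
  [5] #.# => .  t=0,i=0
  [4] #.. => #  t=0,i=15
  [3] .## => .  t=0,i=1
  [2] .#. => .  t=0,i=5
  [1] ..# => #  t=0,i=16
  [0] ... => #  t=1,i=0
  bits 01010011 = 83

83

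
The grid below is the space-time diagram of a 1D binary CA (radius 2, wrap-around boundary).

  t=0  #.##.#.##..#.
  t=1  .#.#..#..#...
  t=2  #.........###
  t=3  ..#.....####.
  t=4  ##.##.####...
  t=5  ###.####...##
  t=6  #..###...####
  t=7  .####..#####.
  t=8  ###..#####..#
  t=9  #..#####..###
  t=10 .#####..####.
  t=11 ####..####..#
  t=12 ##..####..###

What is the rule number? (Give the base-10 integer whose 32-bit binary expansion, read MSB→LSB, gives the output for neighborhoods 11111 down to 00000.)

2324425166

  ##### -> #   bit 31 = 1  t=5,i=0
  ####. -> .   bit 30 = 0  t=2,i=12
  ###.# -> .   bit 29 = 0  t=5,i=2
  ###.. -> .   bit 28 = 0  t=2,i=0
  ##.## -> #   bit 27 = 1  t=4,i=2
  ##.#. -> .   bit 26 = 0  t=0,i=4
  ##..# -> #   bit 25 = 1  t=0,i=9
  ##... -> .   bit 24 = 0  t=2,i=1
  #.### -> #   bit 23 = 1  t=4,i=6
  #.##. -> .   bit 22 = 0  t=0,i=2
  #.#.# -> .   bit 21 = 0  t=0,i=0
  #.#.. -> .   bit 20 = 0  t=1,i=3
  #..## -> #   bit 19 = 1  t=6,i=2
  #..#. -> .   bit 18 = 0  t=0,i=10
  #...# -> #   bit 17 = 1  t=3,i=0
  #.... -> #   bit 16 = 1  t=1,i=11
  .#### -> #   bit 15 = 1  t=2,i=11
  .###. -> #   bit 14 = 1  t=6,i=4
  .##.# -> #   bit 13 = 1  t=0,i=3
  .##.. -> .   bit 12 = 0  t=0,i=8
  .#.## -> #   bit 11 = 1  t=0,i=1
  .#.#. -> .   bit 10 = 0  t=0,i=12
  .#..# -> .   bit 9 = 0  t=1,i=4
  .#... -> #   bit 8 = 1  t=1,i=10
  ..### -> #   bit 7 = 1  t=2,i=10
  ..##. -> #   bit 6 = 1  t=4,i=0
  ..#.# -> .   bit 5 = 0  t=0,i=11
  ..#.. -> .   bit 4 = 0  t=1,i=6
  ...## -> #   bit 3 = 1  t=2,i=9
  ...#. -> #   bit 2 = 1  t=1,i=0
  ....# -> #   bit 1 = 1  t=1,i=12
  ..... -> .   bit 0 = 0  t=2,i=3
  bits 10001010100010111110100111001110 = 2324425166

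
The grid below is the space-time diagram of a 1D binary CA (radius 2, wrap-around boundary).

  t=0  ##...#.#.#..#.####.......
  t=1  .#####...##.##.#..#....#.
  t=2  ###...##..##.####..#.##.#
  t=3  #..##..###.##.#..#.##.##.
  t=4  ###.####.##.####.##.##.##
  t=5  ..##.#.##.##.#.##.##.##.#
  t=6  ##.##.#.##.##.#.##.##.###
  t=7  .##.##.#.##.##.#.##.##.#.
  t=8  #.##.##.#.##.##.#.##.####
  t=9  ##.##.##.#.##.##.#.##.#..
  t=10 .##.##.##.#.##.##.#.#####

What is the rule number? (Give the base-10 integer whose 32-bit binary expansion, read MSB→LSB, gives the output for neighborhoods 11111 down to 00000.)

  #####|.  b31=0 t=1,i=3
  ####.|.  b30=0 t=0,i=16
  ###.#|#  b29=1 t=3,i=9
  ###..|.  b28=0 t=0,i=17
  ##.##|#  b27=1 t=1,i=11
  ##.#.|#  b26=1 t=1,i=14
  ##..#|#  b25=1 t=2,i=8
  ##...|#  b24=1 t=0,i=2
  #.###|.  b23=0 t=0,i=14
  #.##.|.  b22=0 t=1,i=12
  #.#.#|.  b21=0 t=0,i=7
  #.#..|#  b20=1 t=0,i=9
  #..##|#  b19=1 t=1,i=0
  #..#.|.  b18=0 t=0,i=11
  #...#|#  b17=1 t=0,i=3
  #....|.  b16=0 t=0,i=19
  .####|#  b15=1 t=0,i=15
  .###.|.  b14=0 t=3,i=8
  .##.#|#  b13=1 t=1,i=10
  .##..|#  b12=1 t=0,i=1
  .#.##|#  b11=1 t=0,i=13
  .#.#.|.  b10=0 t=0,i=6
  .#..#|#  b9=1 t=0,i=10
  .#...|#  b8=1 t=1,i=19
  ..###|#  b7=1 t=1,i=1
  ..##.|.  b6=0 t=0,i=0
  ..#.#|#  b5=1 t=0,i=5
  ..#..|.  b4=0 t=1,i=18
  ...##|.  b3=0 t=0,i=24
  ...#.|#  b2=1 t=0,i=4
  ....#|#  b1=1 t=0,i=23
  .....|.  b0=0 t=0,i=20
  bits 00101111000110101011101110100110 = 790281126

790281126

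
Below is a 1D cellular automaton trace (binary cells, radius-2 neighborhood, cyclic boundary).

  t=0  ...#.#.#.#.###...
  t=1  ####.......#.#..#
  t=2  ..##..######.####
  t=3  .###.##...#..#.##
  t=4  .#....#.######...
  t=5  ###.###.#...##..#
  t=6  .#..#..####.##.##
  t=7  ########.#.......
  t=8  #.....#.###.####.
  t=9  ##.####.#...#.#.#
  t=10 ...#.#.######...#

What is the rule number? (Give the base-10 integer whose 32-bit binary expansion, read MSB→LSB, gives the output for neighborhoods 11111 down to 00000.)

1419645943

  ##### -> .   bit 31 = 0  t=1,i=1
  ####. -> #   bit 30 = 1  t=1,i=2
  ###.# -> .   bit 29 = 0  t=2,i=11
  ###.. -> #   bit 28 = 1  t=0,i=13
  ##.## -> .   bit 27 = 0  t=2,i=12
  ##.#. -> #   bit 26 = 1  t=5,i=7
  ##..# -> .   bit 25 = 0  t=2,i=0
  ##... -> .   bit 24 = 0  t=0,i=14
  #.### -> #   bit 23 = 1  t=0,i=11
  #.##. -> .   bit 22 = 0  t=3,i=5
  #.#.# -> .   bit 21 = 0  t=0,i=5
  #.#.. -> #   bit 20 = 1  t=1,i=13
  #..## -> #   bit 19 = 1  t=1,i=15
  #..#. -> #   bit 18 = 1  t=3,i=12
  #...# -> #   bit 17 = 1  t=3,i=8
  #.... -> .   bit 16 = 0  t=0,i=15
  .#### -> .   bit 15 = 0  t=1,i=0
  .###. -> .   bit 14 = 0  t=0,i=12
  .##.# -> .   bit 13 = 0  t=3,i=16
  .##.. -> #   bit 12 = 1  t=2,i=3
  .#.## -> .   bit 11 = 0  t=0,i=10
  .#.#. -> .   bit 10 = 0  t=0,i=4
  .#..# -> #   bit 9 = 1  t=1,i=14
  .#... -> #   bit 8 = 1  t=4,i=2
  ..### -> #   bit 7 = 1  t=1,i=16
  ..##. -> #   bit 6 = 1  t=2,i=2
  ..#.# -> #   bit 5 = 1  t=0,i=3
  ..#.. -> #   bit 4 = 1  t=3,i=10
  ...## -> .   bit 3 = 0  t=5,i=11
  ...#. -> #   bit 2 = 1  t=0,i=2
  ....# -> #   bit 1 = 1  t=0,i=1
  ..... -> #   bit 0 = 1  t=0,i=0
  bits 01010100100111100001001111110111 = 1419645943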